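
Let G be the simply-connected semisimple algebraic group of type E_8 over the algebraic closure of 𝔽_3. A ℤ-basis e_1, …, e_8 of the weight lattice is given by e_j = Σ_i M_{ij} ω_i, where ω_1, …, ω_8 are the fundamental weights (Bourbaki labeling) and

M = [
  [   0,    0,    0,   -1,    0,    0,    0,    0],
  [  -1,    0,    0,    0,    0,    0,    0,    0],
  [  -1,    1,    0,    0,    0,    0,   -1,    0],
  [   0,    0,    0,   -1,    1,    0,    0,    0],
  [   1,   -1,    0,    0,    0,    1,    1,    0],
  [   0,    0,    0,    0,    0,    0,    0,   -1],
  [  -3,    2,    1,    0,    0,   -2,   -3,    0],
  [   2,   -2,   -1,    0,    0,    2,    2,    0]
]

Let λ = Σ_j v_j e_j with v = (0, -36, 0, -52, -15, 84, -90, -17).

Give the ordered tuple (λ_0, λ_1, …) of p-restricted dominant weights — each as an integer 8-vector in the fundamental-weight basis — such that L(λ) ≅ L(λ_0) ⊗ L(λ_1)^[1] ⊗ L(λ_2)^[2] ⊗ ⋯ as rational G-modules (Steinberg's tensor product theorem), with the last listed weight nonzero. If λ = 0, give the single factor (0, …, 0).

((1, 0, 0, 1, 0, 2, 0, 0), (2, 0, 0, 0, 1, 2, 1, 2), (2, 0, 0, 1, 0, 1, 0, 0), (1, 0, 2, 1, 1, 0, 1, 2))

Change of basis e → ω: c = M·v where v = (0, -36, 0, -52, -15, 84, -90, -17):
  c_1 = 0·0 + (0)·(-36) + 0·0 + (-1)·(-52) + (0)·(-15) + 0·84 + (0)·(-90) + (0)·(-17) = 52
  c_2 = (-1)·(0) + (0)·(-36) + 0·0 + (0)·(-52) + (0)·(-15) + 0·84 + (0)·(-90) + (0)·(-17) = 0
  c_3 = (-1)·(0) + (1)·(-36) + 0·0 + (0)·(-52) + (0)·(-15) + 0·84 + (-1)·(-90) + (0)·(-17) = 54
  c_4 = 0·0 + (0)·(-36) + 0·0 + (-1)·(-52) + (1)·(-15) + 0·84 + (0)·(-90) + (0)·(-17) = 37
  c_5 = 1·0 + (-1)·(-36) + 0·0 + (0)·(-52) + (0)·(-15) + 1·84 + (1)·(-90) + (0)·(-17) = 30
  c_6 = 0·0 + (0)·(-36) + 0·0 + (0)·(-52) + (0)·(-15) + 0·84 + (0)·(-90) + (-1)·(-17) = 17
  c_7 = (-3)·(0) + (2)·(-36) + 1·0 + (0)·(-52) + (0)·(-15) + (-2)·(84) + (-3)·(-90) + (0)·(-17) = 30
  c_8 = 2·0 + (-2)·(-36) + (-1)·(0) + (0)·(-52) + (0)·(-15) + 2·84 + (2)·(-90) + (0)·(-17) = 60
p = 3; digits c_i = Σ_j d_{ij}·3^j, 0 ≤ d_{ij} < 3:
  c_1 = 52 = 1·3^0 + 2·3^1 + 2·3^2 + 1·3^3
  c_2 = 0
  c_3 = 54 = 0·3^0 + 0·3^1 + 0·3^2 + 2·3^3
  c_4 = 37 = 1·3^0 + 0·3^1 + 1·3^2 + 1·3^3
  c_5 = 30 = 0·3^0 + 1·3^1 + 0·3^2 + 1·3^3
  c_6 = 17 = 2·3^0 + 2·3^1 + 1·3^2
  c_7 = 30 = 0·3^0 + 1·3^1 + 0·3^2 + 1·3^3
  c_8 = 60 = 0·3^0 + 2·3^1 + 0·3^2 + 2·3^3
p-restricted factor λ_0 = (1, 0, 0, 1, 0, 2, 0, 0)
p-restricted factor λ_1 = (2, 0, 0, 0, 1, 2, 1, 2)
p-restricted factor λ_2 = (2, 0, 0, 1, 0, 1, 0, 0)
p-restricted factor λ_3 = (1, 0, 2, 1, 1, 0, 1, 2)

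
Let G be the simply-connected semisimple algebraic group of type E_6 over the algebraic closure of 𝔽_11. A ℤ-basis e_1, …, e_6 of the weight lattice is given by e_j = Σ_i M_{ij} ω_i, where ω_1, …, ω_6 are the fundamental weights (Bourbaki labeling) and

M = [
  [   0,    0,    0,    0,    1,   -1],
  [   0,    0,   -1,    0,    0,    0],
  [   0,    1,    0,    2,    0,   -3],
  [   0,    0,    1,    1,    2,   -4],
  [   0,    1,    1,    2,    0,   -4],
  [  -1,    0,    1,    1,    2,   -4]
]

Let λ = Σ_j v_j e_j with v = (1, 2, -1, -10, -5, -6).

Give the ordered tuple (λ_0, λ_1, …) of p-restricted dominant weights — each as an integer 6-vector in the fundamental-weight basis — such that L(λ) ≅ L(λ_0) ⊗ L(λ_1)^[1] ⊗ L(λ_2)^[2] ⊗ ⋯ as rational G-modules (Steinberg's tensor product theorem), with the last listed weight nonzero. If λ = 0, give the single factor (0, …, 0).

((1, 1, 0, 3, 5, 2),)

Change of basis e → ω: c = M·v where v = (1, 2, -1, -10, -5, -6):
  c_1 = 0*1 + 0*2 + 0*-1 + 0*-10 + 1*-5 + -1*-6 = 1
  c_2 = 0*1 + 0*2 + -1*-1 + 0*-10 + 0*-5 + 0*-6 = 1
  c_3 = 0*1 + 1*2 + 0*-1 + 2*-10 + 0*-5 + -3*-6 = 0
  c_4 = 0*1 + 0*2 + 1*-1 + 1*-10 + 2*-5 + -4*-6 = 3
  c_5 = 0*1 + 1*2 + 1*-1 + 2*-10 + 0*-5 + -4*-6 = 5
  c_6 = -1*1 + 0*2 + 1*-1 + 1*-10 + 2*-5 + -4*-6 = 2
Expand coordinatewise in base 11:
  c_1 = 1 = 1·11^0
  c_2 = 1 = 1·11^0
  c_3 = 0
  c_4 = 3 = 3·11^0
  c_5 = 5 = 5·11^0
  c_6 = 2 = 2·11^0
Factor λ_0 = (1, 1, 0, 3, 5, 2)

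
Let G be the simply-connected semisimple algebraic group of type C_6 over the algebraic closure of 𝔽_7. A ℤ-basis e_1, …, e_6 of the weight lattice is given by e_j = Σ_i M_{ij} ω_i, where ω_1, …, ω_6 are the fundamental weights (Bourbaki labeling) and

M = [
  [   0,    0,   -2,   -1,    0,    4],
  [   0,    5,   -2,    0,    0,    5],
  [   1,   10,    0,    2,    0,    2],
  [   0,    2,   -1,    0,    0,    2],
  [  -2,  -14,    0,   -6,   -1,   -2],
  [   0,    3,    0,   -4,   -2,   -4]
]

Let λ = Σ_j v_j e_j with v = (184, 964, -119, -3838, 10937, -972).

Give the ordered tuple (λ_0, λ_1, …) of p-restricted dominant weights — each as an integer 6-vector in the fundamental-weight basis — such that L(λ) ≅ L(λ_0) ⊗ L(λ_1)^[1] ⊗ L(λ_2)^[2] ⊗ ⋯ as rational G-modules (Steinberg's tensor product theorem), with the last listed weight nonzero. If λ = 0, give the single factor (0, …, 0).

Change of basis e → ω: c = M·v where v = (184, 964, -119, -3838, 10937, -972):
  c_1 = (0)·(184) + (0)·(964) + (-2)·(-119) + (-1)·(-3838) + (0)·(10937) + (4)·(-972) = 188
  c_2 = (0)·(184) + (5)·(964) + (-2)·(-119) + (0)·(-3838) + (0)·(10937) + (5)·(-972) = 198
  c_3 = (1)·(184) + (10)·(964) + (0)·(-119) + (2)·(-3838) + (0)·(10937) + (2)·(-972) = 204
  c_4 = (0)·(184) + (2)·(964) + (-1)·(-119) + (0)·(-3838) + (0)·(10937) + (2)·(-972) = 103
  c_5 = (-2)·(184) + (-14)·(964) + (0)·(-119) + (-6)·(-3838) + (-1)·(10937) + (-2)·(-972) = 171
  c_6 = (0)·(184) + (3)·(964) + (0)·(-119) + (-4)·(-3838) + (-2)·(10937) + (-4)·(-972) = 258
Base-7 expansion of each c_i:
  c_1 = 188 = 6·7^0 + 5·7^1 + 3·7^2
  c_2 = 198 = 2·7^0 + 0·7^1 + 4·7^2
  c_3 = 204 = 1·7^0 + 1·7^1 + 4·7^2
  c_4 = 103 = 5·7^0 + 0·7^1 + 2·7^2
  c_5 = 171 = 3·7^0 + 3·7^1 + 3·7^2
  c_6 = 258 = 6·7^0 + 1·7^1 + 5·7^2
λ_0 = (6, 2, 1, 5, 3, 6)
λ_1 = (5, 0, 1, 0, 3, 1)
λ_2 = (3, 4, 4, 2, 3, 5)

((6, 2, 1, 5, 3, 6), (5, 0, 1, 0, 3, 1), (3, 4, 4, 2, 3, 5))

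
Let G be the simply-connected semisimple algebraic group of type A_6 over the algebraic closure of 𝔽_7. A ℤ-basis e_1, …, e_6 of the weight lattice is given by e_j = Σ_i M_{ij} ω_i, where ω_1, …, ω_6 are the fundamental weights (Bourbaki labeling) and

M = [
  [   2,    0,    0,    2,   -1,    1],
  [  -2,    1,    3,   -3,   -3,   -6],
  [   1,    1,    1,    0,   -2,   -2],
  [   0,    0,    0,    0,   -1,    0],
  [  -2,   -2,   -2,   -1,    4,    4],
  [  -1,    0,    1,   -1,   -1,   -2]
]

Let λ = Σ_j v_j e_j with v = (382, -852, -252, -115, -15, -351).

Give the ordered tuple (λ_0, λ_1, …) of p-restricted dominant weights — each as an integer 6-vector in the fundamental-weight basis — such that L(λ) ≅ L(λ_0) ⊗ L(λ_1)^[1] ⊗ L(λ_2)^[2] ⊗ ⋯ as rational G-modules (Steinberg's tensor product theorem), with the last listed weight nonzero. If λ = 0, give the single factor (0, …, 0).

Converting to the ω-basis (c_i = row i of M dotted with v = (382, -852, -252, -115, -15, -351)):
  c_1 = 2·382 + (0)·(-852) + (0)·(-252) + (2)·(-115) + (-1)·(-15) + (1)·(-351) = 198
  c_2 = (-2)·(382) + (1)·(-852) + (3)·(-252) + (-3)·(-115) + (-3)·(-15) + (-6)·(-351) = 124
  c_3 = 1·382 + (1)·(-852) + (1)·(-252) + (0)·(-115) + (-2)·(-15) + (-2)·(-351) = 10
  c_4 = 0·382 + (0)·(-852) + (0)·(-252) + (0)·(-115) + (-1)·(-15) + (0)·(-351) = 15
  c_5 = (-2)·(382) + (-2)·(-852) + (-2)·(-252) + (-1)·(-115) + (4)·(-15) + (4)·(-351) = 95
  c_6 = (-1)·(382) + (0)·(-852) + (1)·(-252) + (-1)·(-115) + (-1)·(-15) + (-2)·(-351) = 198
Expand coordinatewise in base 7:
  c_1 = 198 = 2·7^0 + 0·7^1 + 4·7^2
  c_2 = 124 = 5·7^0 + 3·7^1 + 2·7^2
  c_3 = 10 = 3·7^0 + 1·7^1
  c_4 = 15 = 1·7^0 + 2·7^1
  c_5 = 95 = 4·7^0 + 6·7^1 + 1·7^2
  c_6 = 198 = 2·7^0 + 0·7^1 + 4·7^2
λ_0 = (2, 5, 3, 1, 4, 2)
λ_1 = (0, 3, 1, 2, 6, 0)
λ_2 = (4, 2, 0, 0, 1, 4)

((2, 5, 3, 1, 4, 2), (0, 3, 1, 2, 6, 0), (4, 2, 0, 0, 1, 4))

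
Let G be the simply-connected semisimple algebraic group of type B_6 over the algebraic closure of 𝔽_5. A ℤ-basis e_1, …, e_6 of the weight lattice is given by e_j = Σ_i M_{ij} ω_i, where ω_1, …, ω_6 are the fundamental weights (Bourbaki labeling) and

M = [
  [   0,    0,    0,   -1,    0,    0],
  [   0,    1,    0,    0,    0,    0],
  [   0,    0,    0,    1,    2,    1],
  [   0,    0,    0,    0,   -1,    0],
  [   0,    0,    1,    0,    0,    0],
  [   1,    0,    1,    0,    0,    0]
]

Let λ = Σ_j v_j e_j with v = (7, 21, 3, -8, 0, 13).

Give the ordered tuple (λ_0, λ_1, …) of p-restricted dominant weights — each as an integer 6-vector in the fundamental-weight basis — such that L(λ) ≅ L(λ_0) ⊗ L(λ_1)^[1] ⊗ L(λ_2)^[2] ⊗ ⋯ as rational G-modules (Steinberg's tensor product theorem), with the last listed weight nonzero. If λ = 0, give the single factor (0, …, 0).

((3, 1, 0, 0, 3, 0), (1, 4, 1, 0, 0, 2))

In the fundamental-weight basis, λ has coordinates c = M·v (v = (7, 21, 3, -8, 0, 13)):
  c_1 = (0)·(7) + (0)·(21) + (0)·(3) + (-1)·(-8) + (0)·(0) + (0)·(13) = 8
  c_2 = (0)·(7) + (1)·(21) + (0)·(3) + (0)·(-8) + (0)·(0) + (0)·(13) = 21
  c_3 = (0)·(7) + (0)·(21) + (0)·(3) + (1)·(-8) + (2)·(0) + (1)·(13) = 5
  c_4 = (0)·(7) + (0)·(21) + (0)·(3) + (0)·(-8) + (-1)·(0) + (0)·(13) = 0
  c_5 = (0)·(7) + (0)·(21) + (1)·(3) + (0)·(-8) + (0)·(0) + (0)·(13) = 3
  c_6 = (1)·(7) + (0)·(21) + (1)·(3) + (0)·(-8) + (0)·(0) + (0)·(13) = 10
Base-5 expansion of each c_i:
  c_1 = 8 = 3·5^0 + 1·5^1
  c_2 = 21 = 1·5^0 + 4·5^1
  c_3 = 5 = 0·5^0 + 1·5^1
  c_4 = 0
  c_5 = 3 = 3·5^0
  c_6 = 10 = 0·5^0 + 2·5^1
λ_0 = (3, 1, 0, 0, 3, 0)
λ_1 = (1, 4, 1, 0, 0, 2)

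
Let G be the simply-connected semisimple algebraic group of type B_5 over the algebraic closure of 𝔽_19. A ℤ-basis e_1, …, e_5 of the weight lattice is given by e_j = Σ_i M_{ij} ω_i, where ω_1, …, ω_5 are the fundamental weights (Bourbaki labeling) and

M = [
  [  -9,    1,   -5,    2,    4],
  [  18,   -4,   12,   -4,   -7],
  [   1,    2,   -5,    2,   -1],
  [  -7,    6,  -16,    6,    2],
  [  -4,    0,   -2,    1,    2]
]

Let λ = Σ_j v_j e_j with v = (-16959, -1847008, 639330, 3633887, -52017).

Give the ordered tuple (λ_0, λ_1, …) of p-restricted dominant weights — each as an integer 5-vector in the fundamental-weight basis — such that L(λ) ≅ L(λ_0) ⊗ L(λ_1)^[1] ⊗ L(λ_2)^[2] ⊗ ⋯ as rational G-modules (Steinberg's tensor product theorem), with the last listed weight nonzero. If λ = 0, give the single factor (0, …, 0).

In the fundamental-weight basis, λ has coordinates c = M·v (v = (-16959, -1847008, 639330, 3633887, -52017)):
  c_1 = -9*-16959 + 1*-1847008 + -5*639330 + 2*3633887 + 4*-52017 = 2168679
  c_2 = 18*-16959 + -4*-1847008 + 12*639330 + -4*3633887 + -7*-52017 = 583301
  c_3 = 1*-16959 + 2*-1847008 + -5*639330 + 2*3633887 + -1*-52017 = 412166
  c_4 = -7*-16959 + 6*-1847008 + -16*639330 + 6*3633887 + 2*-52017 = 506673
  c_5 = -4*-16959 + 0*-1847008 + -2*639330 + 1*3633887 + 2*-52017 = 2319029
Base-19 expansion of each c_i:
  c_1 = 2168679 = 0·19^0 + 8·19^1 + 3·19^2 + 12·19^3 + 16·19^4
  c_2 = 583301 = 1·19^0 + 15·19^1 + 0·19^2 + 9·19^3 + 4·19^4
  c_3 = 412166 = 18·19^0 + 13·19^1 + 1·19^2 + 3·19^3 + 3·19^4
  c_4 = 506673 = 0·19^0 + 10·19^1 + 16·19^2 + 16·19^3 + 3·19^4
  c_5 = 2319029 = 3·19^0 + 17·19^1 + 1·19^2 + 15·19^3 + 17·19^4
Factor λ_0 = (0, 1, 18, 0, 3)
Factor λ_1 = (8, 15, 13, 10, 17)
Factor λ_2 = (3, 0, 1, 16, 1)
Factor λ_3 = (12, 9, 3, 16, 15)
Factor λ_4 = (16, 4, 3, 3, 17)

((0, 1, 18, 0, 3), (8, 15, 13, 10, 17), (3, 0, 1, 16, 1), (12, 9, 3, 16, 15), (16, 4, 3, 3, 17))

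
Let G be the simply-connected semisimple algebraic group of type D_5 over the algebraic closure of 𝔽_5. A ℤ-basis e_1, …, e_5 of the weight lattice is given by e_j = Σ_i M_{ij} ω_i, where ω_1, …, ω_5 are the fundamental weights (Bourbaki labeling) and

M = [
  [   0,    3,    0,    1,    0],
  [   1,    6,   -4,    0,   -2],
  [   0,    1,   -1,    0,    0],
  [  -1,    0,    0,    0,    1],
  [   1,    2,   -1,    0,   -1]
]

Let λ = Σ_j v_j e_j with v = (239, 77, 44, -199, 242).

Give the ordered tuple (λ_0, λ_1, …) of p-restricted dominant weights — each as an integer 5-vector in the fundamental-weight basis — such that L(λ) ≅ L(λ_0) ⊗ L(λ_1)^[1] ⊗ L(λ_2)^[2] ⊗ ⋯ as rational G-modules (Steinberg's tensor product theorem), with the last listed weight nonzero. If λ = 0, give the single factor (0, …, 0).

((2, 1, 3, 3, 2), (1, 3, 1, 0, 1), (1, 1, 1, 0, 4))

Converting to the ω-basis (c_i = row i of M dotted with v = (239, 77, 44, -199, 242)):
  c_1 = 0*239 + 3*77 + 0*44 + 1*-199 + 0*242 = 32
  c_2 = 1*239 + 6*77 + -4*44 + 0*-199 + -2*242 = 41
  c_3 = 0*239 + 1*77 + -1*44 + 0*-199 + 0*242 = 33
  c_4 = -1*239 + 0*77 + 0*44 + 0*-199 + 1*242 = 3
  c_5 = 1*239 + 2*77 + -1*44 + 0*-199 + -1*242 = 107
Writing each c_i in base p = 5:
  c_1 = 32 = 2·5^0 + 1·5^1 + 1·5^2
  c_2 = 41 = 1·5^0 + 3·5^1 + 1·5^2
  c_3 = 33 = 3·5^0 + 1·5^1 + 1·5^2
  c_4 = 3 = 3·5^0
  c_5 = 107 = 2·5^0 + 1·5^1 + 4·5^2
p-restricted factor λ_0 = (2, 1, 3, 3, 2)
p-restricted factor λ_1 = (1, 3, 1, 0, 1)
p-restricted factor λ_2 = (1, 1, 1, 0, 4)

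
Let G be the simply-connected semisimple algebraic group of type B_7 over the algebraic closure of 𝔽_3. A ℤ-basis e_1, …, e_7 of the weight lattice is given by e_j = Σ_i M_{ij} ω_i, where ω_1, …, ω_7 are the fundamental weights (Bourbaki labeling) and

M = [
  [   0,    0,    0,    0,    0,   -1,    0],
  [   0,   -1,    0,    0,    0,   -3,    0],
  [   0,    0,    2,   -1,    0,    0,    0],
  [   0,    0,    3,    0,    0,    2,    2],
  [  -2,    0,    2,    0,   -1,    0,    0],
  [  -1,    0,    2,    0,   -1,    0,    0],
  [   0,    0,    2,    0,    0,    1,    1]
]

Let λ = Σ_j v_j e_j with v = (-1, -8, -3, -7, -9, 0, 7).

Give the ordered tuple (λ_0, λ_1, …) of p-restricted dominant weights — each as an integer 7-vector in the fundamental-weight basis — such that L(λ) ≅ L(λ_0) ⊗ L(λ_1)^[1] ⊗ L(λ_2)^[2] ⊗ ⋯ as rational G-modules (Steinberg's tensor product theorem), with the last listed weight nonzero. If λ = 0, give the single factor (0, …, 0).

((0, 2, 1, 2, 2, 1, 1), (0, 2, 0, 1, 1, 1, 0))

Compute c_i = Σ_j M_{ij} v_j with v = (-1, -8, -3, -7, -9, 0, 7):
  c_1 = 0*-1 + 0*-8 + 0*-3 + 0*-7 + 0*-9 + -1*0 + 0*7 = 0
  c_2 = 0*-1 + -1*-8 + 0*-3 + 0*-7 + 0*-9 + -3*0 + 0*7 = 8
  c_3 = 0*-1 + 0*-8 + 2*-3 + -1*-7 + 0*-9 + 0*0 + 0*7 = 1
  c_4 = 0*-1 + 0*-8 + 3*-3 + 0*-7 + 0*-9 + 2*0 + 2*7 = 5
  c_5 = -2*-1 + 0*-8 + 2*-3 + 0*-7 + -1*-9 + 0*0 + 0*7 = 5
  c_6 = -1*-1 + 0*-8 + 2*-3 + 0*-7 + -1*-9 + 0*0 + 0*7 = 4
  c_7 = 0*-1 + 0*-8 + 2*-3 + 0*-7 + 0*-9 + 1*0 + 1*7 = 1
Writing each c_i in base p = 3:
  c_1 = 0
  c_2 = 8 = 2·3^0 + 2·3^1
  c_3 = 1 = 1·3^0
  c_4 = 5 = 2·3^0 + 1·3^1
  c_5 = 5 = 2·3^0 + 1·3^1
  c_6 = 4 = 1·3^0 + 1·3^1
  c_7 = 1 = 1·3^0
p-restricted factor λ_0 = (0, 2, 1, 2, 2, 1, 1)
p-restricted factor λ_1 = (0, 2, 0, 1, 1, 1, 0)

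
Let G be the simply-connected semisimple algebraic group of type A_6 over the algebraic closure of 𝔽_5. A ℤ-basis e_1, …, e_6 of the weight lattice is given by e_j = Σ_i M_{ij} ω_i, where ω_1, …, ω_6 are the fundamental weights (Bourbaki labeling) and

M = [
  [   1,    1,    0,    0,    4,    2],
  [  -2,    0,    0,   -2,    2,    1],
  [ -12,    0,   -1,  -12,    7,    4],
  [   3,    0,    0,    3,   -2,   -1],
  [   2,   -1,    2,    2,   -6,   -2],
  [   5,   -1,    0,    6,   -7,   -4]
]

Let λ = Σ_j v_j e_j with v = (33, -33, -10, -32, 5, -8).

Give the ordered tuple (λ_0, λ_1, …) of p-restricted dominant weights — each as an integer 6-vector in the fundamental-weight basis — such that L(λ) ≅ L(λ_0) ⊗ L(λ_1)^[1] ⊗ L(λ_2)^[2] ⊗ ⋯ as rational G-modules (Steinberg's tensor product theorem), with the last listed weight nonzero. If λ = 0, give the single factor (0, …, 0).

Change of basis e → ω: c = M·v where v = (33, -33, -10, -32, 5, -8):
  c_1 = 1*33 + 1*-33 + 0*-10 + 0*-32 + 4*5 + 2*-8 = 4
  c_2 = -2*33 + 0*-33 + 0*-10 + -2*-32 + 2*5 + 1*-8 = 0
  c_3 = -12*33 + 0*-33 + -1*-10 + -12*-32 + 7*5 + 4*-8 = 1
  c_4 = 3*33 + 0*-33 + 0*-10 + 3*-32 + -2*5 + -1*-8 = 1
  c_5 = 2*33 + -1*-33 + 2*-10 + 2*-32 + -6*5 + -2*-8 = 1
  c_6 = 5*33 + -1*-33 + 0*-10 + 6*-32 + -7*5 + -4*-8 = 3
Writing each c_i in base p = 5:
  c_1 = 4 = 4·5^0
  c_2 = 0
  c_3 = 1 = 1·5^0
  c_4 = 1 = 1·5^0
  c_5 = 1 = 1·5^0
  c_6 = 3 = 3·5^0
p-restricted factor λ_0 = (4, 0, 1, 1, 1, 3)

((4, 0, 1, 1, 1, 3),)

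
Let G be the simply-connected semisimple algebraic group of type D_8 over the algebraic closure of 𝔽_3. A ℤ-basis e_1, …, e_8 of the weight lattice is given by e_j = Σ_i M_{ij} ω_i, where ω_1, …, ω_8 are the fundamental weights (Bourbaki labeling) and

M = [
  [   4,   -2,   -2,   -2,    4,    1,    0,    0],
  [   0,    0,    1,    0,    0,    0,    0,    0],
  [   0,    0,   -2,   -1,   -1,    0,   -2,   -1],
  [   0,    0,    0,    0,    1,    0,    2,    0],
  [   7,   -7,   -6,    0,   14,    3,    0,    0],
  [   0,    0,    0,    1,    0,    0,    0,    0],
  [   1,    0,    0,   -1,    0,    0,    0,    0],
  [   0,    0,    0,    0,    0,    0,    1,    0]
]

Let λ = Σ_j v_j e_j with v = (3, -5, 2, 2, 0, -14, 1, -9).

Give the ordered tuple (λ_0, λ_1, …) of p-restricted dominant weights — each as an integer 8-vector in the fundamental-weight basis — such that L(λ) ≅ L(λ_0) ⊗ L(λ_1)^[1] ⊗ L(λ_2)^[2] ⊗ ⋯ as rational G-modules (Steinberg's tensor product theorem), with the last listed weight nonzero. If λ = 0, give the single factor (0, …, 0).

Compute c_i = Σ_j M_{ij} v_j with v = (3, -5, 2, 2, 0, -14, 1, -9):
  c_1 = 4*3 + -2*-5 + -2*2 + -2*2 + 4*0 + 1*-14 + 0*1 + 0*-9 = 0
  c_2 = 0*3 + 0*-5 + 1*2 + 0*2 + 0*0 + 0*-14 + 0*1 + 0*-9 = 2
  c_3 = 0*3 + 0*-5 + -2*2 + -1*2 + -1*0 + 0*-14 + -2*1 + -1*-9 = 1
  c_4 = 0*3 + 0*-5 + 0*2 + 0*2 + 1*0 + 0*-14 + 2*1 + 0*-9 = 2
  c_5 = 7*3 + -7*-5 + -6*2 + 0*2 + 14*0 + 3*-14 + 0*1 + 0*-9 = 2
  c_6 = 0*3 + 0*-5 + 0*2 + 1*2 + 0*0 + 0*-14 + 0*1 + 0*-9 = 2
  c_7 = 1*3 + 0*-5 + 0*2 + -1*2 + 0*0 + 0*-14 + 0*1 + 0*-9 = 1
  c_8 = 0*3 + 0*-5 + 0*2 + 0*2 + 0*0 + 0*-14 + 1*1 + 0*-9 = 1
Writing each c_i in base p = 3:
  c_1 = 0
  c_2 = 2 = 2·3^0
  c_3 = 1 = 1·3^0
  c_4 = 2 = 2·3^0
  c_5 = 2 = 2·3^0
  c_6 = 2 = 2·3^0
  c_7 = 1 = 1·3^0
  c_8 = 1 = 1·3^0
Factor λ_0 = (0, 2, 1, 2, 2, 2, 1, 1)

((0, 2, 1, 2, 2, 2, 1, 1),)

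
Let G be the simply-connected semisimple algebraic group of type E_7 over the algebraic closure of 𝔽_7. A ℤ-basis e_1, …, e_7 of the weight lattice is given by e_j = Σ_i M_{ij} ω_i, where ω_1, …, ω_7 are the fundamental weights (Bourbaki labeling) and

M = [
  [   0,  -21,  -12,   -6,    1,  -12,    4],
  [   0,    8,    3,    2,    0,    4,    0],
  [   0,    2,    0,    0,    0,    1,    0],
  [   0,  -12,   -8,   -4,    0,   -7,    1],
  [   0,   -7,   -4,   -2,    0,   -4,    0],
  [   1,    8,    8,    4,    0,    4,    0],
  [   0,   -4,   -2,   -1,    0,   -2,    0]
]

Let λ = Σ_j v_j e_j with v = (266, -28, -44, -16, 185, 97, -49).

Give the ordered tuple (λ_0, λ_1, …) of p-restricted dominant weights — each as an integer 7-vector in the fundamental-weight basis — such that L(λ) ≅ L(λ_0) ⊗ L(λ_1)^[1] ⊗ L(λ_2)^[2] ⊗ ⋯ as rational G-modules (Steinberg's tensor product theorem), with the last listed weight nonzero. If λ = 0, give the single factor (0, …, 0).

((2, 0, 6, 3, 2, 0, 1), (5, 0, 5, 3, 2, 2, 3))

Compute c_i = Σ_j M_{ij} v_j with v = (266, -28, -44, -16, 185, 97, -49):
  c_1 = (0)·(266) + (-21)·(-28) + (-12)·(-44) + (-6)·(-16) + (1)·(185) + (-12)·(97) + (4)·(-49) = 37
  c_2 = (0)·(266) + (8)·(-28) + (3)·(-44) + (2)·(-16) + (0)·(185) + (4)·(97) + (0)·(-49) = 0
  c_3 = (0)·(266) + (2)·(-28) + (0)·(-44) + (0)·(-16) + (0)·(185) + (1)·(97) + (0)·(-49) = 41
  c_4 = (0)·(266) + (-12)·(-28) + (-8)·(-44) + (-4)·(-16) + (0)·(185) + (-7)·(97) + (1)·(-49) = 24
  c_5 = (0)·(266) + (-7)·(-28) + (-4)·(-44) + (-2)·(-16) + (0)·(185) + (-4)·(97) + (0)·(-49) = 16
  c_6 = (1)·(266) + (8)·(-28) + (8)·(-44) + (4)·(-16) + (0)·(185) + (4)·(97) + (0)·(-49) = 14
  c_7 = (0)·(266) + (-4)·(-28) + (-2)·(-44) + (-1)·(-16) + (0)·(185) + (-2)·(97) + (0)·(-49) = 22
Writing each c_i in base p = 7:
  c_1 = 37 = 2·7^0 + 5·7^1
  c_2 = 0
  c_3 = 41 = 6·7^0 + 5·7^1
  c_4 = 24 = 3·7^0 + 3·7^1
  c_5 = 16 = 2·7^0 + 2·7^1
  c_6 = 14 = 0·7^0 + 2·7^1
  c_7 = 22 = 1·7^0 + 3·7^1
p-restricted factor λ_0 = (2, 0, 6, 3, 2, 0, 1)
p-restricted factor λ_1 = (5, 0, 5, 3, 2, 2, 3)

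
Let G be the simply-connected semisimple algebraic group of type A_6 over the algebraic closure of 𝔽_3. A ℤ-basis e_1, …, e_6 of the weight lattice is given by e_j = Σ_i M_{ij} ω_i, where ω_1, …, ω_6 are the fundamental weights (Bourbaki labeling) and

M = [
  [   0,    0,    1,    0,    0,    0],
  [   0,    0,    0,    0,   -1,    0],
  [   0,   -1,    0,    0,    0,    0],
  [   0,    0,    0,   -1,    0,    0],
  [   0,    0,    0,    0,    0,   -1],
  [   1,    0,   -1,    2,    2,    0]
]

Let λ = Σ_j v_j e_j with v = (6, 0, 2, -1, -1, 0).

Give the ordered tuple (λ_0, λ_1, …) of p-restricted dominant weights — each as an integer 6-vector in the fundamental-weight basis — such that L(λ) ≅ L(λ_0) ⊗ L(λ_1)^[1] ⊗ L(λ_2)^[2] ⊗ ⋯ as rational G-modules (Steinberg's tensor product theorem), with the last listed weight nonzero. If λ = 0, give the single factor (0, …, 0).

Change of basis e → ω: c = M·v where v = (6, 0, 2, -1, -1, 0):
  c_1 = (0)·(6) + (0)·(0) + (1)·(2) + (0)·(-1) + (0)·(-1) + (0)·(0) = 2
  c_2 = (0)·(6) + (0)·(0) + (0)·(2) + (0)·(-1) + (-1)·(-1) + (0)·(0) = 1
  c_3 = (0)·(6) + (-1)·(0) + (0)·(2) + (0)·(-1) + (0)·(-1) + (0)·(0) = 0
  c_4 = (0)·(6) + (0)·(0) + (0)·(2) + (-1)·(-1) + (0)·(-1) + (0)·(0) = 1
  c_5 = (0)·(6) + (0)·(0) + (0)·(2) + (0)·(-1) + (0)·(-1) + (-1)·(0) = 0
  c_6 = (1)·(6) + (0)·(0) + (-1)·(2) + (2)·(-1) + (2)·(-1) + (0)·(0) = 0
Expand coordinatewise in base 3:
  c_1 = 2 = 2·3^0
  c_2 = 1 = 1·3^0
  c_3 = 0
  c_4 = 1 = 1·3^0
  c_5 = 0
  c_6 = 0
λ_0 = (2, 1, 0, 1, 0, 0)

((2, 1, 0, 1, 0, 0),)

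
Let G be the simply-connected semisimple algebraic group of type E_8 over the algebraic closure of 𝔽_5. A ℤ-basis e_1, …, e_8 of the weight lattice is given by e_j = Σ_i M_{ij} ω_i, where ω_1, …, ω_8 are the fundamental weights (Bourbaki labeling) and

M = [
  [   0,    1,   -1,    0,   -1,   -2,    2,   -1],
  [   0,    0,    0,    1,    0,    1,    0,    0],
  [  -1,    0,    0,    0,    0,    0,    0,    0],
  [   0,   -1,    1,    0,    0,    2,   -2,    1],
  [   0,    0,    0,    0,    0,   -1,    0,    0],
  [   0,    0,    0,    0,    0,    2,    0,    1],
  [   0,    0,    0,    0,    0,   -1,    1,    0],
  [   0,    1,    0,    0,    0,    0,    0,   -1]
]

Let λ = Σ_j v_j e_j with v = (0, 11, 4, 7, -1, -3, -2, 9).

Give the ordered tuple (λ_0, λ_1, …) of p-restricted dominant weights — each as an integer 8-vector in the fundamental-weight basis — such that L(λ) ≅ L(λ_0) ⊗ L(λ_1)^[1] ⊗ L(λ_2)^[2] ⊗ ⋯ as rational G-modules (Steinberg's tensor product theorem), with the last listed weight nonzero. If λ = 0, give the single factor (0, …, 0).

((1, 4, 0, 0, 3, 3, 1, 2),)

Change of basis e → ω: c = M·v where v = (0, 11, 4, 7, -1, -3, -2, 9):
  c_1 = (0)·(0) + (1)·(11) + (-1)·(4) + (0)·(7) + (-1)·(-1) + (-2)·(-3) + (2)·(-2) + (-1)·(9) = 1
  c_2 = (0)·(0) + (0)·(11) + (0)·(4) + (1)·(7) + (0)·(-1) + (1)·(-3) + (0)·(-2) + (0)·(9) = 4
  c_3 = (-1)·(0) + (0)·(11) + (0)·(4) + (0)·(7) + (0)·(-1) + (0)·(-3) + (0)·(-2) + (0)·(9) = 0
  c_4 = (0)·(0) + (-1)·(11) + (1)·(4) + (0)·(7) + (0)·(-1) + (2)·(-3) + (-2)·(-2) + (1)·(9) = 0
  c_5 = (0)·(0) + (0)·(11) + (0)·(4) + (0)·(7) + (0)·(-1) + (-1)·(-3) + (0)·(-2) + (0)·(9) = 3
  c_6 = (0)·(0) + (0)·(11) + (0)·(4) + (0)·(7) + (0)·(-1) + (2)·(-3) + (0)·(-2) + (1)·(9) = 3
  c_7 = (0)·(0) + (0)·(11) + (0)·(4) + (0)·(7) + (0)·(-1) + (-1)·(-3) + (1)·(-2) + (0)·(9) = 1
  c_8 = (0)·(0) + (1)·(11) + (0)·(4) + (0)·(7) + (0)·(-1) + (0)·(-3) + (0)·(-2) + (-1)·(9) = 2
Expand coordinatewise in base 5:
  c_1 = 1 = 1·5^0
  c_2 = 4 = 4·5^0
  c_3 = 0
  c_4 = 0
  c_5 = 3 = 3·5^0
  c_6 = 3 = 3·5^0
  c_7 = 1 = 1·5^0
  c_8 = 2 = 2·5^0
p-restricted factor λ_0 = (1, 4, 0, 0, 3, 3, 1, 2)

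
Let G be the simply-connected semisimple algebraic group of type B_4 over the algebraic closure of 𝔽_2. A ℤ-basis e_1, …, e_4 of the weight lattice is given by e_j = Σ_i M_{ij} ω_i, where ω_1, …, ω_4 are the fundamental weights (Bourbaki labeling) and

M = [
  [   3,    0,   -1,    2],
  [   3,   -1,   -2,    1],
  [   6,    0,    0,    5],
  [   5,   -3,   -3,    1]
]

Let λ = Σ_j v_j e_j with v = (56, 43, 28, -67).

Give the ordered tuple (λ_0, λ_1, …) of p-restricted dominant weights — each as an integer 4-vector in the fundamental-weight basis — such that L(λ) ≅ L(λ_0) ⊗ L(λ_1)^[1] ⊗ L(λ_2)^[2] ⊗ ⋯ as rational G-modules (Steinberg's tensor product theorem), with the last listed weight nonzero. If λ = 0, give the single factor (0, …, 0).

Change of basis e → ω: c = M·v where v = (56, 43, 28, -67):
  c_1 = 3*56 + 0*43 + -1*28 + 2*-67 = 6
  c_2 = 3*56 + -1*43 + -2*28 + 1*-67 = 2
  c_3 = 6*56 + 0*43 + 0*28 + 5*-67 = 1
  c_4 = 5*56 + -3*43 + -3*28 + 1*-67 = 0
Expand coordinatewise in base 2:
  c_1 = 6 = 0·2^0 + 1·2^1 + 1·2^2
  c_2 = 2 = 0·2^0 + 1·2^1
  c_3 = 1 = 1·2^0
  c_4 = 0
Factor λ_0 = (0, 0, 1, 0)
Factor λ_1 = (1, 1, 0, 0)
Factor λ_2 = (1, 0, 0, 0)

((0, 0, 1, 0), (1, 1, 0, 0), (1, 0, 0, 0))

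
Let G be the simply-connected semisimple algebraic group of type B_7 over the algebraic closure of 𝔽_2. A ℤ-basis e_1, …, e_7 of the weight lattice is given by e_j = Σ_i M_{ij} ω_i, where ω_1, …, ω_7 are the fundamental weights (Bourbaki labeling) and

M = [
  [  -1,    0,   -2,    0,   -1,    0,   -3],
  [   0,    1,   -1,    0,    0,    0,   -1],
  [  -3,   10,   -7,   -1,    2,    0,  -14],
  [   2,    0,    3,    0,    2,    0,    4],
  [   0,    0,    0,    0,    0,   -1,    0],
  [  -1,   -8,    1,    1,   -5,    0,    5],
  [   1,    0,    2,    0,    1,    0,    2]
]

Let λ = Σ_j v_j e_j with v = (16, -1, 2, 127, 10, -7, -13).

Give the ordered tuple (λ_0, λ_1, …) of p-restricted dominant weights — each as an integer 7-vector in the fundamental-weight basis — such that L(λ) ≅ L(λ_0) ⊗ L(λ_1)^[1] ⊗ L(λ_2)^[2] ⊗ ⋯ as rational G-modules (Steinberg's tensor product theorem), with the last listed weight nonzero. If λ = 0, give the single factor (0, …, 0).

((1, 0, 1, 0, 1, 0, 0), (0, 1, 1, 1, 1, 1, 0), (0, 0, 0, 1, 1, 1, 1), (1, 1, 0, 0, 0, 0, 0))

Change of basis e → ω: c = M·v where v = (16, -1, 2, 127, 10, -7, -13):
  c_1 = (-1)·(16) + (0)·(-1) + (-2)·(2) + 0·127 + (-1)·(10) + (0)·(-7) + (-3)·(-13) = 9
  c_2 = 0·16 + (1)·(-1) + (-1)·(2) + 0·127 + 0·10 + (0)·(-7) + (-1)·(-13) = 10
  c_3 = (-3)·(16) + (10)·(-1) + (-7)·(2) + (-1)·(127) + 2·10 + (0)·(-7) + (-14)·(-13) = 3
  c_4 = 2·16 + (0)·(-1) + 3·2 + 0·127 + 2·10 + (0)·(-7) + (4)·(-13) = 6
  c_5 = 0·16 + (0)·(-1) + 0·2 + 0·127 + 0·10 + (-1)·(-7) + (0)·(-13) = 7
  c_6 = (-1)·(16) + (-8)·(-1) + 1·2 + 1·127 + (-5)·(10) + (0)·(-7) + (5)·(-13) = 6
  c_7 = 1·16 + (0)·(-1) + 2·2 + 0·127 + 1·10 + (0)·(-7) + (2)·(-13) = 4
Base-2 expansion of each c_i:
  c_1 = 9 = 1·2^0 + 0·2^1 + 0·2^2 + 1·2^3
  c_2 = 10 = 0·2^0 + 1·2^1 + 0·2^2 + 1·2^3
  c_3 = 3 = 1·2^0 + 1·2^1
  c_4 = 6 = 0·2^0 + 1·2^1 + 1·2^2
  c_5 = 7 = 1·2^0 + 1·2^1 + 1·2^2
  c_6 = 6 = 0·2^0 + 1·2^1 + 1·2^2
  c_7 = 4 = 0·2^0 + 0·2^1 + 1·2^2
p-restricted factor λ_0 = (1, 0, 1, 0, 1, 0, 0)
p-restricted factor λ_1 = (0, 1, 1, 1, 1, 1, 0)
p-restricted factor λ_2 = (0, 0, 0, 1, 1, 1, 1)
p-restricted factor λ_3 = (1, 1, 0, 0, 0, 0, 0)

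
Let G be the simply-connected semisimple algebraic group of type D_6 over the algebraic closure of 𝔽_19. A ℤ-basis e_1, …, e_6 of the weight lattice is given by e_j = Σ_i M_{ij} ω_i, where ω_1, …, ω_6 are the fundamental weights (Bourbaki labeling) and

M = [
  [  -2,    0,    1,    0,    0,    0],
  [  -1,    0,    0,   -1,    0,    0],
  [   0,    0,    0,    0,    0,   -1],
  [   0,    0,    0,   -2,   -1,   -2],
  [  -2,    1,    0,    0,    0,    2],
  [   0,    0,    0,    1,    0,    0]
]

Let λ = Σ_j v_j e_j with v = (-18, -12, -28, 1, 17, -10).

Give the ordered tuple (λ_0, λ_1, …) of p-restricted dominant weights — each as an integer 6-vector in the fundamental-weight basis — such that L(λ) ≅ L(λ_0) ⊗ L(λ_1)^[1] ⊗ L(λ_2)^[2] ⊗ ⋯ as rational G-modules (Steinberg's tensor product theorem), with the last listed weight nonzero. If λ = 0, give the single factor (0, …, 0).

((8, 17, 10, 1, 4, 1),)

Converting to the ω-basis (c_i = row i of M dotted with v = (-18, -12, -28, 1, 17, -10)):
  c_1 = -2*-18 + 0*-12 + 1*-28 + 0*1 + 0*17 + 0*-10 = 8
  c_2 = -1*-18 + 0*-12 + 0*-28 + -1*1 + 0*17 + 0*-10 = 17
  c_3 = 0*-18 + 0*-12 + 0*-28 + 0*1 + 0*17 + -1*-10 = 10
  c_4 = 0*-18 + 0*-12 + 0*-28 + -2*1 + -1*17 + -2*-10 = 1
  c_5 = -2*-18 + 1*-12 + 0*-28 + 0*1 + 0*17 + 2*-10 = 4
  c_6 = 0*-18 + 0*-12 + 0*-28 + 1*1 + 0*17 + 0*-10 = 1
p = 19; digits c_i = Σ_j d_{ij}·19^j, 0 ≤ d_{ij} < 19:
  c_1 = 8 = 8·19^0
  c_2 = 17 = 17·19^0
  c_3 = 10 = 10·19^0
  c_4 = 1 = 1·19^0
  c_5 = 4 = 4·19^0
  c_6 = 1 = 1·19^0
Factor λ_0 = (8, 17, 10, 1, 4, 1)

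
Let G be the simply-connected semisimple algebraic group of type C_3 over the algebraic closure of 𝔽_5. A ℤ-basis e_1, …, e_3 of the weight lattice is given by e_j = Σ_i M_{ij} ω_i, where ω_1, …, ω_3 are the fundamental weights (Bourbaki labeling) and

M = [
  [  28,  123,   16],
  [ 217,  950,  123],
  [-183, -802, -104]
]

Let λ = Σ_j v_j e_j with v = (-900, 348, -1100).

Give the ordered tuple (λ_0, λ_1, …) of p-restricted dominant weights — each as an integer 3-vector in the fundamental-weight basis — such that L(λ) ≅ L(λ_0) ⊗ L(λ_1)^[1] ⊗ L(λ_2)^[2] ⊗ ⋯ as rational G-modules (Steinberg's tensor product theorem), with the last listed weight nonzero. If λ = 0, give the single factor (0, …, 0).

Converting to the ω-basis (c_i = row i of M dotted with v = (-900, 348, -1100)):
  c_1 = 28*-900 + 123*348 + 16*-1100 = 4
  c_2 = 217*-900 + 950*348 + 123*-1100 = 0
  c_3 = -183*-900 + -802*348 + -104*-1100 = 4
p = 5; digits c_i = Σ_j d_{ij}·5^j, 0 ≤ d_{ij} < 5:
  c_1 = 4 = 4·5^0
  c_2 = 0
  c_3 = 4 = 4·5^0
Factor λ_0 = (4, 0, 4)

((4, 0, 4),)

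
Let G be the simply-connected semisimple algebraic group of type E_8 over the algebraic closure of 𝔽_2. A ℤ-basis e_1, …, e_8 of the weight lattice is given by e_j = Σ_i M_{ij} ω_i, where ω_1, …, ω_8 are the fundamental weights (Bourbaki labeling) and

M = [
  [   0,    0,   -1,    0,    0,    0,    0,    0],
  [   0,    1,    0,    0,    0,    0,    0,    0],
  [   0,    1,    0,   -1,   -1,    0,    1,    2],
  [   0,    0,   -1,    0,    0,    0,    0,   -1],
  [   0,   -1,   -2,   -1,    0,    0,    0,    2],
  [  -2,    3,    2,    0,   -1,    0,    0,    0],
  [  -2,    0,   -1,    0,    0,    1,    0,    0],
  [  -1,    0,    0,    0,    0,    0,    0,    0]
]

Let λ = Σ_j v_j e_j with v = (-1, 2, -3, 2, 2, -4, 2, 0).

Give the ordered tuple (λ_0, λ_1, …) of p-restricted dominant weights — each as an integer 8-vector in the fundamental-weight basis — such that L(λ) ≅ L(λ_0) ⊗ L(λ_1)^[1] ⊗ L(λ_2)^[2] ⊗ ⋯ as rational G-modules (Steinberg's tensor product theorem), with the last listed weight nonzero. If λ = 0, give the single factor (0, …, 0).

((1, 0, 0, 1, 0, 0, 1, 1), (1, 1, 0, 1, 1, 0, 0, 0))

Converting to the ω-basis (c_i = row i of M dotted with v = (-1, 2, -3, 2, 2, -4, 2, 0)):
  c_1 = 0*-1 + 0*2 + -1*-3 + 0*2 + 0*2 + 0*-4 + 0*2 + 0*0 = 3
  c_2 = 0*-1 + 1*2 + 0*-3 + 0*2 + 0*2 + 0*-4 + 0*2 + 0*0 = 2
  c_3 = 0*-1 + 1*2 + 0*-3 + -1*2 + -1*2 + 0*-4 + 1*2 + 2*0 = 0
  c_4 = 0*-1 + 0*2 + -1*-3 + 0*2 + 0*2 + 0*-4 + 0*2 + -1*0 = 3
  c_5 = 0*-1 + -1*2 + -2*-3 + -1*2 + 0*2 + 0*-4 + 0*2 + 2*0 = 2
  c_6 = -2*-1 + 3*2 + 2*-3 + 0*2 + -1*2 + 0*-4 + 0*2 + 0*0 = 0
  c_7 = -2*-1 + 0*2 + -1*-3 + 0*2 + 0*2 + 1*-4 + 0*2 + 0*0 = 1
  c_8 = -1*-1 + 0*2 + 0*-3 + 0*2 + 0*2 + 0*-4 + 0*2 + 0*0 = 1
p = 2; digits c_i = Σ_j d_{ij}·2^j, 0 ≤ d_{ij} < 2:
  c_1 = 3 = 1·2^0 + 1·2^1
  c_2 = 2 = 0·2^0 + 1·2^1
  c_3 = 0
  c_4 = 3 = 1·2^0 + 1·2^1
  c_5 = 2 = 0·2^0 + 1·2^1
  c_6 = 0
  c_7 = 1 = 1·2^0
  c_8 = 1 = 1·2^0
p-restricted factor λ_0 = (1, 0, 0, 1, 0, 0, 1, 1)
p-restricted factor λ_1 = (1, 1, 0, 1, 1, 0, 0, 0)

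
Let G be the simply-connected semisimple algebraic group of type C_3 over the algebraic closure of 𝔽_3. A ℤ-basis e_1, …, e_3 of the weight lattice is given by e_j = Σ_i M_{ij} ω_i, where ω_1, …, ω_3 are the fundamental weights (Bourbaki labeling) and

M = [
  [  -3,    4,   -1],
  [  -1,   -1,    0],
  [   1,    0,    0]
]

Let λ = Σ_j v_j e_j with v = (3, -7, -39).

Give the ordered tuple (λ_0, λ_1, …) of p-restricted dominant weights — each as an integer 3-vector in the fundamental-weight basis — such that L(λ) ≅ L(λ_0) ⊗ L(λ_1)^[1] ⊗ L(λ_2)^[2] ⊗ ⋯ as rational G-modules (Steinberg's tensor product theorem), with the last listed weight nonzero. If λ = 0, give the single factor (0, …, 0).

((2, 1, 0), (0, 1, 1))

ω-coordinates c = M·v, v = (3, -7, -39):
  c_1 = (-3)·(3) + (4)·(-7) + (-1)·(-39) = 2
  c_2 = (-1)·(3) + (-1)·(-7) + (0)·(-39) = 4
  c_3 = (1)·(3) + (0)·(-7) + (0)·(-39) = 3
Expand coordinatewise in base 3:
  c_1 = 2 = 2·3^0
  c_2 = 4 = 1·3^0 + 1·3^1
  c_3 = 3 = 0·3^0 + 1·3^1
λ_0 = (2, 1, 0)
λ_1 = (0, 1, 1)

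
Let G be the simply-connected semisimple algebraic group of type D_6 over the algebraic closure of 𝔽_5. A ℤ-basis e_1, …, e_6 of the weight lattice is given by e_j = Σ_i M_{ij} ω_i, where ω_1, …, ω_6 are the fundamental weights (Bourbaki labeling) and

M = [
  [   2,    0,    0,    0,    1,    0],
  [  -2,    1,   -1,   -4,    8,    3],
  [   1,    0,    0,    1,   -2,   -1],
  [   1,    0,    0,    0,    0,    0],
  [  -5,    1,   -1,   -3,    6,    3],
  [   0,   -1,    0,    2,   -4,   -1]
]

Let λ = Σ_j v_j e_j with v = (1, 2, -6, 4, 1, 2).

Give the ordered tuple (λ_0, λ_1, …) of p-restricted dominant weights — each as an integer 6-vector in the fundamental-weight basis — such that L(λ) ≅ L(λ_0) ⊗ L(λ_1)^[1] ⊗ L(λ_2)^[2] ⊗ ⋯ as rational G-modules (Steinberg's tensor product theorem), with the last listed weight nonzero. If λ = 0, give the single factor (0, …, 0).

Compute c_i = Σ_j M_{ij} v_j with v = (1, 2, -6, 4, 1, 2):
  c_1 = 2*1 + 0*2 + 0*-6 + 0*4 + 1*1 + 0*2 = 3
  c_2 = -2*1 + 1*2 + -1*-6 + -4*4 + 8*1 + 3*2 = 4
  c_3 = 1*1 + 0*2 + 0*-6 + 1*4 + -2*1 + -1*2 = 1
  c_4 = 1*1 + 0*2 + 0*-6 + 0*4 + 0*1 + 0*2 = 1
  c_5 = -5*1 + 1*2 + -1*-6 + -3*4 + 6*1 + 3*2 = 3
  c_6 = 0*1 + -1*2 + 0*-6 + 2*4 + -4*1 + -1*2 = 0
Base-5 expansion of each c_i:
  c_1 = 3 = 3·5^0
  c_2 = 4 = 4·5^0
  c_3 = 1 = 1·5^0
  c_4 = 1 = 1·5^0
  c_5 = 3 = 3·5^0
  c_6 = 0
λ_0 = (3, 4, 1, 1, 3, 0)

((3, 4, 1, 1, 3, 0),)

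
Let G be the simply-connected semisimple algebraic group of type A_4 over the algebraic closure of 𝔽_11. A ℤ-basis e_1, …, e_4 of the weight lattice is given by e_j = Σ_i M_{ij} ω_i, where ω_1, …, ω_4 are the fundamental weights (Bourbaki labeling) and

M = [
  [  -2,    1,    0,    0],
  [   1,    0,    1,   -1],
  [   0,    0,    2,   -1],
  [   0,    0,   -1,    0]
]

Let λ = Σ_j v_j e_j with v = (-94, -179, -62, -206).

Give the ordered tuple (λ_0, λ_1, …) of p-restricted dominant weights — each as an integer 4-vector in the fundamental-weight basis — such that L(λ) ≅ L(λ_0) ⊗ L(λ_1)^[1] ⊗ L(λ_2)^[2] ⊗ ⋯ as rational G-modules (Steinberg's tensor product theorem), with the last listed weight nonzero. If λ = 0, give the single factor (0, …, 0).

((9, 6, 5, 7), (0, 4, 7, 5))

ω-coordinates c = M·v, v = (-94, -179, -62, -206):
  c_1 = (-2)·(-94) + (1)·(-179) + (0)·(-62) + (0)·(-206) = 9
  c_2 = (1)·(-94) + (0)·(-179) + (1)·(-62) + (-1)·(-206) = 50
  c_3 = (0)·(-94) + (0)·(-179) + (2)·(-62) + (-1)·(-206) = 82
  c_4 = (0)·(-94) + (0)·(-179) + (-1)·(-62) + (0)·(-206) = 62
Base-11 expansion of each c_i:
  c_1 = 9 = 9·11^0
  c_2 = 50 = 6·11^0 + 4·11^1
  c_3 = 82 = 5·11^0 + 7·11^1
  c_4 = 62 = 7·11^0 + 5·11^1
λ_0 = (9, 6, 5, 7)
λ_1 = (0, 4, 7, 5)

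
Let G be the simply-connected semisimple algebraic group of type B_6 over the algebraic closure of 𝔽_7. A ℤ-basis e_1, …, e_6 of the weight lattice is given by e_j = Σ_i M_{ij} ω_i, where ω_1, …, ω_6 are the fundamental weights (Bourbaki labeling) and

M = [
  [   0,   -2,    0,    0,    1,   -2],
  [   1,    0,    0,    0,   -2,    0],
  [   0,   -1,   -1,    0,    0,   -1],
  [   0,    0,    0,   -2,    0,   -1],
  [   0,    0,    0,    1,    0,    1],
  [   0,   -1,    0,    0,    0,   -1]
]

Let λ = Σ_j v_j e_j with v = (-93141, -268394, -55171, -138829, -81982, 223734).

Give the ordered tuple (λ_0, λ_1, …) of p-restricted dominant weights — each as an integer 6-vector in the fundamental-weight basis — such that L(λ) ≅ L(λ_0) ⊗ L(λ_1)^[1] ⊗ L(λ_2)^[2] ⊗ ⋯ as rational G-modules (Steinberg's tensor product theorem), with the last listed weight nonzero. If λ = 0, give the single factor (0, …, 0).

((2, 4, 4, 3, 2, 0), (5, 2, 2, 3, 5, 3), (2, 3, 0, 1, 3, 1), (0, 3, 4, 3, 2, 4), (3, 1, 6, 1, 0, 4), (0, 4, 5, 3, 5, 2))

ω-coordinates c = M·v, v = (-93141, -268394, -55171, -138829, -81982, 223734):
  c_1 = (0)·(-93141) + (-2)·(-268394) + (0)·(-55171) + (0)·(-138829) + (1)·(-81982) + (-2)·(223734) = 7338
  c_2 = (1)·(-93141) + (0)·(-268394) + (0)·(-55171) + (0)·(-138829) + (-2)·(-81982) + 0·223734 = 70823
  c_3 = (0)·(-93141) + (-1)·(-268394) + (-1)·(-55171) + (0)·(-138829) + (0)·(-81982) + (-1)·(223734) = 99831
  c_4 = (0)·(-93141) + (0)·(-268394) + (0)·(-55171) + (-2)·(-138829) + (0)·(-81982) + (-1)·(223734) = 53924
  c_5 = (0)·(-93141) + (0)·(-268394) + (0)·(-55171) + (1)·(-138829) + (0)·(-81982) + 1·223734 = 84905
  c_6 = (0)·(-93141) + (-1)·(-268394) + (0)·(-55171) + (0)·(-138829) + (0)·(-81982) + (-1)·(223734) = 44660
Expand coordinatewise in base 7:
  c_1 = 7338 = 2·7^0 + 5·7^1 + 2·7^2 + 0·7^3 + 3·7^4
  c_2 = 70823 = 4·7^0 + 2·7^1 + 3·7^2 + 3·7^3 + 1·7^4 + 4·7^5
  c_3 = 99831 = 4·7^0 + 2·7^1 + 0·7^2 + 4·7^3 + 6·7^4 + 5·7^5
  c_4 = 53924 = 3·7^0 + 3·7^1 + 1·7^2 + 3·7^3 + 1·7^4 + 3·7^5
  c_5 = 84905 = 2·7^0 + 5·7^1 + 3·7^2 + 2·7^3 + 0·7^4 + 5·7^5
  c_6 = 44660 = 0·7^0 + 3·7^1 + 1·7^2 + 4·7^3 + 4·7^4 + 2·7^5
λ_0 = (2, 4, 4, 3, 2, 0)
λ_1 = (5, 2, 2, 3, 5, 3)
λ_2 = (2, 3, 0, 1, 3, 1)
λ_3 = (0, 3, 4, 3, 2, 4)
λ_4 = (3, 1, 6, 1, 0, 4)
λ_5 = (0, 4, 5, 3, 5, 2)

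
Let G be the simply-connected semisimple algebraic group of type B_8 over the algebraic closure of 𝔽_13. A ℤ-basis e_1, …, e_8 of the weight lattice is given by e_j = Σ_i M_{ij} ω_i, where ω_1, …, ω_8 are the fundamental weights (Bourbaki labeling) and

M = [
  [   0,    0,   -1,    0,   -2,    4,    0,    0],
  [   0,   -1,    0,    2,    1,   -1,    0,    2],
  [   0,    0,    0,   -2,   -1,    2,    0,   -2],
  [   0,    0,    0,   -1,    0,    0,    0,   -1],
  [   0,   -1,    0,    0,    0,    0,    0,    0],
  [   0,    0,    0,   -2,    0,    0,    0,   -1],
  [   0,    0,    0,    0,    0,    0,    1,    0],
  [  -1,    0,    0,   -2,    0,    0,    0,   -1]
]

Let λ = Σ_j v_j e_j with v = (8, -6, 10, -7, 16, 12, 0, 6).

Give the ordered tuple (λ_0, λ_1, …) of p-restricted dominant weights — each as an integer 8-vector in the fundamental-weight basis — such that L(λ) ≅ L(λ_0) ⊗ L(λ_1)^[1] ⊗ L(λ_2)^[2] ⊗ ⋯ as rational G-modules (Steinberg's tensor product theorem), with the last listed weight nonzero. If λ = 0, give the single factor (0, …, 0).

((6, 8, 10, 1, 6, 8, 0, 0),)

Converting to the ω-basis (c_i = row i of M dotted with v = (8, -6, 10, -7, 16, 12, 0, 6)):
  c_1 = (0)·(8) + (0)·(-6) + (-1)·(10) + (0)·(-7) + (-2)·(16) + (4)·(12) + (0)·(0) + (0)·(6) = 6
  c_2 = (0)·(8) + (-1)·(-6) + (0)·(10) + (2)·(-7) + (1)·(16) + (-1)·(12) + (0)·(0) + (2)·(6) = 8
  c_3 = (0)·(8) + (0)·(-6) + (0)·(10) + (-2)·(-7) + (-1)·(16) + (2)·(12) + (0)·(0) + (-2)·(6) = 10
  c_4 = (0)·(8) + (0)·(-6) + (0)·(10) + (-1)·(-7) + (0)·(16) + (0)·(12) + (0)·(0) + (-1)·(6) = 1
  c_5 = (0)·(8) + (-1)·(-6) + (0)·(10) + (0)·(-7) + (0)·(16) + (0)·(12) + (0)·(0) + (0)·(6) = 6
  c_6 = (0)·(8) + (0)·(-6) + (0)·(10) + (-2)·(-7) + (0)·(16) + (0)·(12) + (0)·(0) + (-1)·(6) = 8
  c_7 = (0)·(8) + (0)·(-6) + (0)·(10) + (0)·(-7) + (0)·(16) + (0)·(12) + (1)·(0) + (0)·(6) = 0
  c_8 = (-1)·(8) + (0)·(-6) + (0)·(10) + (-2)·(-7) + (0)·(16) + (0)·(12) + (0)·(0) + (-1)·(6) = 0
Writing each c_i in base p = 13:
  c_1 = 6 = 6·13^0
  c_2 = 8 = 8·13^0
  c_3 = 10 = 10·13^0
  c_4 = 1 = 1·13^0
  c_5 = 6 = 6·13^0
  c_6 = 8 = 8·13^0
  c_7 = 0
  c_8 = 0
Factor λ_0 = (6, 8, 10, 1, 6, 8, 0, 0)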